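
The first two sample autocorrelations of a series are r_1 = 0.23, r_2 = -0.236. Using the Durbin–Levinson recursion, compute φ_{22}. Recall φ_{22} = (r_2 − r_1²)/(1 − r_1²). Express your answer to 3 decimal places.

φ_{22} = (r_2 − r_1²) / (1 − r_1²)
r_1² = (0.23)² = 0.0529
Numerator = -0.236 − 0.0529 = -0.2889; denominator = 1 − 0.0529 = 0.9471
φ_{22} = -0.2889 / 0.9471 = -0.305

-0.305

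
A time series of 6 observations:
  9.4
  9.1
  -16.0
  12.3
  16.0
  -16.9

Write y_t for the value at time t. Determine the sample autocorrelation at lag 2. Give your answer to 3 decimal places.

Mean ȳ = (9.4 + 9.1 − 16.0 + 12.3 + 16.0 − 16.9)/6 = 2.3167
Σ(y_t−ȳ)(y_{t+2}−ȳ) = (-129.7431) + (67.7203) + (-250.6331) + (-191.8464) = -504.5022
Denominator Σ(y_t−ȳ)² = 1087.8683
r_2 = -504.5022 / 1087.8683 = -0.464

-0.464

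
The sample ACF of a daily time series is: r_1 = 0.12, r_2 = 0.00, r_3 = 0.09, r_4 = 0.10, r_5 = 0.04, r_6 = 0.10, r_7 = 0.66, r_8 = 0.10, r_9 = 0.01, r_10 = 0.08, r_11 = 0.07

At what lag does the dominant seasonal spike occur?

7

The largest autocorrelation is r_7 = 0.66; the remaining lags stay at or below 0.12.
The dominant spike at lag 7 indicates a seasonal period of 7.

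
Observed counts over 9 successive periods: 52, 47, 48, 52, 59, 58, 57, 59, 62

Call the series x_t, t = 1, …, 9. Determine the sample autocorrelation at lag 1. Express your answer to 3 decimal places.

Mean x̄ = (52 + 47 + 48 + 52 + 59 + 58 + 57 + 59 + 62)/9 = 54.8889
Numerator Σ_{t=1}^{8}(x_t−x̄)(x_{t+1}−x̄) = 142.4321
Denominator Σ(x_t−x̄)² = 224.8889
r_1 = 142.4321 / 224.8889 = 0.633

0.633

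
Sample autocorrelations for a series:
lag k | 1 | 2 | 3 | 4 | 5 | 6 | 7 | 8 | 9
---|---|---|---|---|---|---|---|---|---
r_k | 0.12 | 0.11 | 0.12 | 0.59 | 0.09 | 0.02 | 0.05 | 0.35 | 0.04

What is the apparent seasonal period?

The largest autocorrelation is r_4 = 0.59, with a weaker echo at lag 8 (0.35); the remaining lags stay at or below 0.12.
The dominant spike at lag 4 indicates a seasonal period of 4.

4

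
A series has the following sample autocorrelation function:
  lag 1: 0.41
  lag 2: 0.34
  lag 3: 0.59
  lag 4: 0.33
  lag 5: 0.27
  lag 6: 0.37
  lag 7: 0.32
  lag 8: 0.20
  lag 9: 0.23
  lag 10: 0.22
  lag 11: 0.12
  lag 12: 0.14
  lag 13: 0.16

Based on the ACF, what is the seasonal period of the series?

The largest autocorrelation is r_3 = 0.59; the remaining lags stay at or below 0.41. The elevated value at lag 1 (0.41), dropping to 0.34 at lag 2, reflects decaying short-term dependence rather than seasonality.
The dominant spike at lag 3 indicates a seasonal period of 3.

3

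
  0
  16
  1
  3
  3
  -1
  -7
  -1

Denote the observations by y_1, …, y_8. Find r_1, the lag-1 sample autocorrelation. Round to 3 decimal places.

0.032

Mean ȳ = (0 + 16 + 1 + 3 + 3 − 1 − 7 − 1)/8 = 1.7500
Σ(y_t−ȳ)(y_{t+1}−ȳ) = (-24.9375) + (-10.6875) + (-0.9375) + (1.5625) + (-3.4375) + (24.0625) + (24.0625) = 9.6875
Denominator Σ(y_t−ȳ)² = 301.5000
r_1 = 9.6875 / 301.5000 = 0.032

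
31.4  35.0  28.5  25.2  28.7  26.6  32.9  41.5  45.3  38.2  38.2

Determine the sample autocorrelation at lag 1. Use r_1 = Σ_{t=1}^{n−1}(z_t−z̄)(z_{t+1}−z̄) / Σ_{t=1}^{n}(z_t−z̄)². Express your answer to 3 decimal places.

Mean z̄ = (31.4 + 35.0 + 28.5 + 25.2 + 28.7 + 26.6 + 32.9 + 41.5 + 45.3 + 38.2 + 38.2)/11 = 33.7727
Numerator Σ_{t=1}^{10}(z_t−z̄)(z_{t+1}−z̄) = 274.9165
Denominator Σ(z_t−z̄)² = 418.1618
r_1 = 274.9165 / 418.1618 = 0.657

0.657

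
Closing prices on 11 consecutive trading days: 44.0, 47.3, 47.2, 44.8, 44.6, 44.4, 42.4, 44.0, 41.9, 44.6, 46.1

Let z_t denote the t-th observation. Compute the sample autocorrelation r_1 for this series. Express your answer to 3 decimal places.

Mean z̄ = (44.0 + 47.3 + 47.2 + 44.8 + 44.6 + 44.4 + 42.4 + 44.0 + 41.9 + 44.6 + 46.1)/11 = 44.6636
Numerator Σ_{t=1}^{10}(z_t−z̄)(z_{t+1}−z̄) = 9.3087
Denominator Σ(z_t−z̄)² = 29.1855
r_1 = 9.3087 / 29.1855 = 0.319

0.319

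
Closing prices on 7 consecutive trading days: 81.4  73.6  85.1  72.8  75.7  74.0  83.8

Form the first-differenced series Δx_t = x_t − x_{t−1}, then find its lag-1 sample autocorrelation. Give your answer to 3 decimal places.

First differences Δx: -7.8, 11.5, -12.3, 2.9, -1.7, 9.8
Mean of differences = 0.4000
Numerator Σ(Δx_t−Δx̄)(Δx_{t+1}−Δx̄) = -288.7300
Denominator Σ(Δx_t−Δx̄)² = 450.7600
r_1(Δx) = -288.7300 / 450.7600 = -0.641

-0.641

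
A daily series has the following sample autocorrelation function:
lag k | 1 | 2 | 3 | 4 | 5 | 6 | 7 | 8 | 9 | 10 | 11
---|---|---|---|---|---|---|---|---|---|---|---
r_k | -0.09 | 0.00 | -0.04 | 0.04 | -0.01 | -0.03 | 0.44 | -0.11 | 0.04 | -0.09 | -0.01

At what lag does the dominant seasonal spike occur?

7

The largest autocorrelation is r_7 = 0.44; the remaining lags stay at or below 0.04.
The dominant spike at lag 7 indicates a seasonal period of 7.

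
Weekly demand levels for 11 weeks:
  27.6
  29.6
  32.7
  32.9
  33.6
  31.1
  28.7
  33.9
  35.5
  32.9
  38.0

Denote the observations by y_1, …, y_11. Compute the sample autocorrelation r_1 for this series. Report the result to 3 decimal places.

0.219

Mean ȳ = (27.6 + 29.6 + 32.7 + 32.9 + 33.6 + 31.1 + 28.7 + 33.9 + 35.5 + 32.9 + 38.0)/11 = 32.4091
Numerator Σ_{t=1}^{10}(y_t−ȳ)(y_{t+1}−ȳ) = 20.0563
Denominator Σ(y_t−ȳ)² = 91.5091
r_1 = 20.0563 / 91.5091 = 0.219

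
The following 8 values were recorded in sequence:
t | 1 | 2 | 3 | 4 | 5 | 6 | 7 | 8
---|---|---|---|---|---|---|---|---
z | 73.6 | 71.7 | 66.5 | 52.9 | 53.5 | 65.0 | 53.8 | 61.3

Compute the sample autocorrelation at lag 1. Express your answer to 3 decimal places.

0.314

Mean z̄ = (73.6 + 71.7 + 66.5 + 52.9 + 53.5 + 65.0 + 53.8 + 61.3)/8 = 62.2875
Deviations from mean: 11.3125, 9.4125, 4.2125, -9.3875, -8.7875, 2.7125, -8.4875, -0.9875
Σ(z_t−z̄)(z_{t+1}−z̄) = (106.4789) + (39.6502) + (-39.5448) + (82.4927) + (-23.8361) + (-23.0223) + (8.3814) = 150.5998
Denominator Σ(z_t−z̄)² = 480.0288
r_1 = 150.5998 / 480.0288 = 0.314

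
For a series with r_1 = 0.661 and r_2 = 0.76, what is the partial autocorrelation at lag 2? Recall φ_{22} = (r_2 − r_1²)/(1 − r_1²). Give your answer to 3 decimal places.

φ_{22} = (r_2 − r_1²) / (1 − r_1²)
r_1² = (0.661)² = 0.436921
Numerator = 0.76 − 0.4369 = 0.3231; denominator = 1 − 0.4369 = 0.5631
φ_{22} = 0.3231 / 0.5631 = 0.574

0.574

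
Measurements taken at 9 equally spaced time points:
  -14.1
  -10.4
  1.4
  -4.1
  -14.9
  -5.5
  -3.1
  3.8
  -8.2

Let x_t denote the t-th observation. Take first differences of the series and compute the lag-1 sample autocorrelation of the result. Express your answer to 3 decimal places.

-0.203

First differences Δx: 3.7, 11.8, -5.5, -10.8, 9.4, 2.4, 6.9, -12.0
Mean of differences = 0.7375
Numerator Σ(Δx_t−Δx̄)(Δx_{t+1}−Δx̄) = -118.0564
Denominator Σ(Δx_t−Δx̄)² = 581.1988
r_1(Δx) = -118.0564 / 581.1988 = -0.203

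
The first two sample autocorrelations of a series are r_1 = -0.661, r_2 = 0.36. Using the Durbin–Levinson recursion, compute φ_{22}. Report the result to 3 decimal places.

-0.137

φ_{22} = (r_2 − r_1²) / (1 − r_1²)
r_1² = (-0.661)² = 0.436921
Numerator = 0.36 − 0.4369 = -0.0769; denominator = 1 − 0.4369 = 0.5631
φ_{22} = -0.0769 / 0.5631 = -0.137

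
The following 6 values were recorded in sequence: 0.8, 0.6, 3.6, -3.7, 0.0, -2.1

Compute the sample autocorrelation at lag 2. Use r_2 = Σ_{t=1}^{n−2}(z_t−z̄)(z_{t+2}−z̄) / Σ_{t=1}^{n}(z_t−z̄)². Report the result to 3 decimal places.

Mean z̄ = (0.8 + 0.6 + 3.6 − 3.7 + 0.0 − 2.1)/6 = -0.1333
Deviations from mean: 0.9333, 0.7333, 3.7333, -3.5667, 0.1333, -1.9667
Σ(z_t−z̄)(z_{t+2}−z̄) = (3.4844) + (-2.6156) + (0.4978) + (7.0144) = 8.3811
Denominator Σ(z_t−z̄)² = 31.9533
r_2 = 8.3811 / 31.9533 = 0.262

0.262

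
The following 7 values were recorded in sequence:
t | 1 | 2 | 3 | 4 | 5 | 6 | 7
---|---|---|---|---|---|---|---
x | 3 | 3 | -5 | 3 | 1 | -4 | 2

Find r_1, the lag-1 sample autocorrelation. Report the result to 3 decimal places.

-0.409

Mean x̄ = (3 + 3 − 5 + 3 + 1 − 4 + 2)/7 = 0.4286
Deviations from mean: 2.5714, 2.5714, -5.4286, 2.5714, 0.5714, -4.4286, 1.5714
Σ(x_t−x̄)(x_{t+1}−x̄) = (6.6122) + (-13.9592) + (-13.9592) + (1.4694) + (-2.5306) + (-6.9592) = -29.3265
Denominator Σ(x_t−x̄)² = 71.7143
r_1 = -29.3265 / 71.7143 = -0.409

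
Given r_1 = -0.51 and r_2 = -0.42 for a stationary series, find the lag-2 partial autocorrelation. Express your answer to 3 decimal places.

-0.919

φ_{22} = (r_2 − r_1²) / (1 − r_1²)
r_1² = (-0.51)² = 0.2601
Numerator = -0.42 − 0.2601 = -0.6801; denominator = 1 − 0.2601 = 0.7399
φ_{22} = -0.6801 / 0.7399 = -0.919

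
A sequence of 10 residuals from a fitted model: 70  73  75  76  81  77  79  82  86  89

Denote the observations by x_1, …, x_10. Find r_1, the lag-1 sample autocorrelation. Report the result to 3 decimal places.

Mean x̄ = (70 + 73 + 75 + 76 + 81 + 77 + 79 + 82 + 86 + 89)/10 = 78.8000
Numerator Σ_{t=1}^{9}(x_t−x̄)(x_{t+1}−x̄) = 170.3600
Denominator Σ(x_t−x̄)² = 307.6000
r_1 = 170.3600 / 307.6000 = 0.554

0.554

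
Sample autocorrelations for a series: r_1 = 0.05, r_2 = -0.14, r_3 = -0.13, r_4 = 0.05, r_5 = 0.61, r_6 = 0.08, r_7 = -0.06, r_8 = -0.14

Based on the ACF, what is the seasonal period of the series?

5

The largest autocorrelation is r_5 = 0.61; the remaining lags stay at or below 0.08.
The dominant spike at lag 5 indicates a seasonal period of 5.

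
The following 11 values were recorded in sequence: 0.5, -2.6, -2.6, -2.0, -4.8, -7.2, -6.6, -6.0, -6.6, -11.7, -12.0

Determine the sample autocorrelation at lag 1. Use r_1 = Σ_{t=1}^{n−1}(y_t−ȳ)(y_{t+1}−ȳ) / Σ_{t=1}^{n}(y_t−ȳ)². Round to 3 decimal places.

0.575

Mean ȳ = (0.5 − 2.6 − 2.6 − 2.0 − 4.8 − 7.2 − 6.6 − 6.0 − 6.6 − 11.7 − 12.0)/11 = -5.6000
Numerator Σ_{t=1}^{10}(y_t−ȳ)(y_{t+1}−ȳ) = 87.2400
Denominator Σ(y_t−ȳ)² = 151.7000
r_1 = 87.2400 / 151.7000 = 0.575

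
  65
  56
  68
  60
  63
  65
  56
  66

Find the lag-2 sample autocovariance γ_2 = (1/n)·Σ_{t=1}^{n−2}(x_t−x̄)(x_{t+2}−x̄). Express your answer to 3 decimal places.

4.090

Mean x̄ = (65 + 56 + 68 + 60 + 63 + 65 + 56 + 66)/8 = 62.3750
Σ_{t=1}^{6}(x_t−x̄)(x_{t+2}−x̄) = 32.7188
γ_2 = 32.7188 / 8 = 4.090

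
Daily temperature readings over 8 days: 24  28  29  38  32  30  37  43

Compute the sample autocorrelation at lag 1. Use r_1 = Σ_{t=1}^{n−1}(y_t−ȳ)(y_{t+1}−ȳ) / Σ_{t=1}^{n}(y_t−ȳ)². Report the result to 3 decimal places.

0.255

Mean ȳ = (24 + 28 + 29 + 38 + 32 + 30 + 37 + 43)/8 = 32.6250
Deviations from mean: -8.6250, -4.6250, -3.6250, 5.3750, -0.6250, -2.6250, 4.3750, 10.3750
Numerator Σ_{t=1}^{7}(y_t−ȳ)(y_{t+1}−ȳ) = 69.3594
Denominator Σ(y_t−ȳ)² = 271.8750
r_1 = 69.3594 / 271.8750 = 0.255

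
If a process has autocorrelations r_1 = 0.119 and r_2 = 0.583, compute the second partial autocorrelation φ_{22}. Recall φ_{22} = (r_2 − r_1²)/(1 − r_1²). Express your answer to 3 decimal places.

0.577

φ_{22} = (r_2 − r_1²) / (1 − r_1²)
r_1² = (0.119)² = 0.014161
Numerator = 0.583 − 0.0142 = 0.5688; denominator = 1 − 0.0142 = 0.9858
φ_{22} = 0.5688 / 0.9858 = 0.577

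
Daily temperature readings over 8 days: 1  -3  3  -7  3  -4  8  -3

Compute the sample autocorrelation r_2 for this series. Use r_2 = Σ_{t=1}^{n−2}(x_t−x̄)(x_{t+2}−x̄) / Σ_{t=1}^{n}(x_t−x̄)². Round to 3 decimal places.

0.578

Mean x̄ = (1 − 3 + 3 − 7 + 3 − 4 + 8 − 3)/8 = -0.2500
Deviations from mean: 1.2500, -2.7500, 3.2500, -6.7500, 3.2500, -3.7500, 8.2500, -2.7500
Σ(x_t−x̄)(x_{t+2}−x̄) = (4.0625) + (18.5625) + (10.5625) + (25.3125) + (26.8125) + (10.3125) = 95.6250
Denominator Σ(x_t−x̄)² = 165.5000
r_2 = 95.6250 / 165.5000 = 0.578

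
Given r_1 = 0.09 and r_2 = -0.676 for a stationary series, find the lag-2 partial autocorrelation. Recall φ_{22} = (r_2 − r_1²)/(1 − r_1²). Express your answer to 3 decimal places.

-0.690

φ_{22} = (r_2 − r_1²) / (1 − r_1²)
r_1² = (0.09)² = 0.0081
Numerator = -0.676 − 0.0081 = -0.6841; denominator = 1 − 0.0081 = 0.9919
φ_{22} = -0.6841 / 0.9919 = -0.690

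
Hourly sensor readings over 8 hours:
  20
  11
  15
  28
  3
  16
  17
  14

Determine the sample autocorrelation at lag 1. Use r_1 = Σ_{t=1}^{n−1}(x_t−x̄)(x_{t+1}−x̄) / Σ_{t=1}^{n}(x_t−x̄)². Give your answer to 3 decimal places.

Mean x̄ = (20 + 11 + 15 + 28 + 3 + 16 + 17 + 14)/8 = 15.5000
Deviations from mean: 4.5000, -4.5000, -0.5000, 12.5000, -12.5000, 0.5000, 1.5000, -1.5000
Σ(x_t−x̄)(x_{t+1}−x̄) = (-20.2500) + (2.2500) + (-6.2500) + (-156.2500) + (-6.2500) + (0.7500) + (-2.2500) = -188.2500
Denominator Σ(x_t−x̄)² = 358.0000
r_1 = -188.2500 / 358.0000 = -0.526

-0.526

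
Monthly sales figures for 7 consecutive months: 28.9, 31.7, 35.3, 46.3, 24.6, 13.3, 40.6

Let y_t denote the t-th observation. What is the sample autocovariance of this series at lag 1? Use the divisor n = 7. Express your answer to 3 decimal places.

Mean ȳ = (28.9 + 31.7 + 35.3 + 46.3 + 24.6 + 13.3 + 40.6)/7 = 31.5286
Deviations: -2.6286, 0.1714, 3.7714, 14.7714, -6.9286, -18.2286, 9.0714
Σ_{t=1}^{6}(y_t−ȳ)(y_{t+1}−ȳ) = -85.5008
γ_1 = -85.5008 / 7 = -12.214

-12.214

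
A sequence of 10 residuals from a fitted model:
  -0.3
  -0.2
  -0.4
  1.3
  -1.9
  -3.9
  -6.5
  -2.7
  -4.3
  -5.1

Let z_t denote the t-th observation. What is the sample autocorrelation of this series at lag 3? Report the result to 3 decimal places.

Mean z̄ = (-0.3 − 0.2 − 0.4 + 1.3 − 1.9 − 3.9 − 6.5 − 2.7 − 4.3 − 5.1)/10 = -2.4000
Numerator Σ_{t=1}^{7}(z_t−z̄)(z_{t+3}−z̄) = 4.4700
Denominator Σ(z_t−z̄)² = 57.2400
r_3 = 4.4700 / 57.2400 = 0.078

0.078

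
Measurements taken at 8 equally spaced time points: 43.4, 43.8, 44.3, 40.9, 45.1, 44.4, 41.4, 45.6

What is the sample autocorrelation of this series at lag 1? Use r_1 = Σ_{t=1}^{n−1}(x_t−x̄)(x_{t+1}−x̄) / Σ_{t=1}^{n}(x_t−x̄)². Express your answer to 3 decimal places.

Mean x̄ = (43.4 + 43.8 + 44.3 + 40.9 + 45.1 + 44.4 + 41.4 + 45.6)/8 = 43.6125
Deviations from mean: -0.2125, 0.1875, 0.6875, -2.7125, 1.4875, 0.7875, -2.2125, 1.9875
Numerator Σ_{t=1}^{7}(x_t−x̄)(x_{t+1}−x̄) = -10.7789
Denominator Σ(x_t−x̄)² = 19.5888
r_1 = -10.7789 / 19.5888 = -0.550

-0.550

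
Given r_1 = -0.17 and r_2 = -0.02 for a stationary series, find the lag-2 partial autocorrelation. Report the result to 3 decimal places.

φ_{22} = (r_2 − r_1²) / (1 − r_1²)
r_1² = (-0.17)² = 0.0289
Numerator = -0.02 − 0.0289 = -0.0489; denominator = 1 − 0.0289 = 0.9711
φ_{22} = -0.0489 / 0.9711 = -0.050

-0.050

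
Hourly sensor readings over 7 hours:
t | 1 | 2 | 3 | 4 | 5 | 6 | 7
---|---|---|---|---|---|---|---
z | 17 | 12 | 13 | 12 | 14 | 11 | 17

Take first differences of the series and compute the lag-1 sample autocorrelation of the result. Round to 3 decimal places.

First differences Δz: -5, 1, -1, 2, -3, 6
Mean of differences = 0.0000
Numerator Σ(Δz_t−Δz̄)(Δz_{t+1}−Δz̄) = -32.0000
Denominator Σ(Δz_t−Δz̄)² = 76.0000
r_1(Δz) = -32.0000 / 76.0000 = -0.421

-0.421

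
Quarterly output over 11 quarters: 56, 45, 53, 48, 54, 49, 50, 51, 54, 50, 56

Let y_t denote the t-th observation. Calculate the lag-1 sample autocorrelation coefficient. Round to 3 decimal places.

-0.554

Mean ȳ = (56 + 45 + 53 + 48 + 54 + 49 + 50 + 51 + 54 + 50 + 56)/11 = 51.4545
Numerator Σ_{t=1}^{10}(y_t−ȳ)(y_{t+1}−ȳ) = -66.9339
Denominator Σ(y_t−ȳ)² = 120.7273
r_1 = -66.9339 / 120.7273 = -0.554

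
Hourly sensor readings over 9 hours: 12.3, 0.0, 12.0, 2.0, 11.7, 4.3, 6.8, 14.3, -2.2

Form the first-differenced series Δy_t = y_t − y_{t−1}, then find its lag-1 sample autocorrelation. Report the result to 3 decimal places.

-0.630

First differences Δy: -12.3, 12.0, -10.0, 9.7, -7.4, 2.5, 7.5, -16.5
Mean of differences = -1.8125
Numerator Σ(Δy_t−Δȳ)(Δy_{t+1}−Δȳ) = -537.2464
Denominator Σ(Δy_t−Δȳ)² = 852.6088
r_1(Δy) = -537.2464 / 852.6088 = -0.630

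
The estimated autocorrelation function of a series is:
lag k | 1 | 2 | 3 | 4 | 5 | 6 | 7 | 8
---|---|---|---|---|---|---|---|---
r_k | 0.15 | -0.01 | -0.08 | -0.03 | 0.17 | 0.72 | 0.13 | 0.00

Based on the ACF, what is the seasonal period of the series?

The largest autocorrelation is r_6 = 0.72; the remaining lags stay at or below 0.17.
The dominant spike at lag 6 indicates a seasonal period of 6.

6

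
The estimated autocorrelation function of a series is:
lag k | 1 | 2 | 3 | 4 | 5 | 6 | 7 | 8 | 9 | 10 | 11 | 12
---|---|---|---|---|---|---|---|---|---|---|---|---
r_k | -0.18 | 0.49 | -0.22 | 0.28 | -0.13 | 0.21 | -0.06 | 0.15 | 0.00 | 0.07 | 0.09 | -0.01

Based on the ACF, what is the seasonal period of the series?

The largest autocorrelation is r_2 = 0.49, with weaker echoes at lags 4 (0.28), 6 (0.21) and 8 (0.15); the remaining lags stay at or below 0.09.
The dominant spike at lag 2 indicates a seasonal period of 2.

2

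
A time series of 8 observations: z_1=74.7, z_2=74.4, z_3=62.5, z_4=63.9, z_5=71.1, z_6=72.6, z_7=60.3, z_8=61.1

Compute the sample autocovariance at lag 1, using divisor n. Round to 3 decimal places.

5.994

Mean z̄ = (74.7 + 74.4 + 62.5 + 63.9 + 71.1 + 72.6 + 60.3 + 61.1)/8 = 67.5750
Deviations: 7.1250, 6.8250, -5.0750, -3.6750, 3.5250, 5.0250, -7.2750, -6.4750
Σ_{t=1}^{7}(z_t−z̄)(z_{t+1}−z̄) = 47.9494
γ_1 = 47.9494 / 8 = 5.994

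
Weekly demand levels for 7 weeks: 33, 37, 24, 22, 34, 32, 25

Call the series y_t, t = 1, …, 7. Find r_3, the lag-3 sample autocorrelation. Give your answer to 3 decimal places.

0.139

Mean ȳ = (33 + 37 + 24 + 22 + 34 + 32 + 25)/7 = 29.5714
Deviations from mean: 3.4286, 7.4286, -5.5714, -7.5714, 4.4286, 2.4286, -4.5714
Numerator Σ_{t=1}^{4}(y_t−ȳ)(y_{t+3}−ȳ) = 28.0204
Denominator Σ(y_t−ȳ)² = 201.7143
r_3 = 28.0204 / 201.7143 = 0.139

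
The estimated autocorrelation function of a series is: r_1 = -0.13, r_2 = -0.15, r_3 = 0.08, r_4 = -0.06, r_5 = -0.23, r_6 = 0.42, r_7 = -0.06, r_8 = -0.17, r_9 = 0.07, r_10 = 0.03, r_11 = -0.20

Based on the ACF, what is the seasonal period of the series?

The largest autocorrelation is r_6 = 0.42; the remaining lags stay at or below 0.08.
The dominant spike at lag 6 indicates a seasonal period of 6.

6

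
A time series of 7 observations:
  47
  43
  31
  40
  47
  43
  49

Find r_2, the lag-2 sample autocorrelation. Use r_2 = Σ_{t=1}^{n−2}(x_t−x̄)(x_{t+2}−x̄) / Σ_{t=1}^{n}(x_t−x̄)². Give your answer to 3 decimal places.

Mean x̄ = (47 + 43 + 31 + 40 + 47 + 43 + 49)/7 = 42.8571
Deviations from mean: 4.1429, 0.1429, -11.8571, -2.8571, 4.1429, 0.1429, 6.1429
Numerator Σ_{t=1}^{5}(x_t−x̄)(x_{t+2}−x̄) = -73.6122
Denominator Σ(x_t−x̄)² = 220.8571
r_2 = -73.6122 / 220.8571 = -0.333

-0.333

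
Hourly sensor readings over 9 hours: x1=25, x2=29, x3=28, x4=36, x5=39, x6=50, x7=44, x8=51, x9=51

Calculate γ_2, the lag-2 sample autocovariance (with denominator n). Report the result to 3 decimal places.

38.051

Mean x̄ = (25 + 29 + 28 + 36 + 39 + 50 + 44 + 51 + 51)/9 = 39.2222
Σ_{t=1}^{7}(x_t−x̄)(x_{t+2}−x̄) = 342.4568
γ_2 = 342.4568 / 9 = 38.051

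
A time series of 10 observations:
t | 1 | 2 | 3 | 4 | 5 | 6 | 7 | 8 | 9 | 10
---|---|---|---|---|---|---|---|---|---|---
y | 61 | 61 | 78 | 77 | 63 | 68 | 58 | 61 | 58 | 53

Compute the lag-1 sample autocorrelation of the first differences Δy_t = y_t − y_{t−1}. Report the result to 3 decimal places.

-0.233

First differences Δy: 0, 17, -1, -14, 5, -10, 3, -3, -5
Mean of differences = -0.8889
Numerator Σ(Δy_t−Δȳ)(Δy_{t+1}−Δȳ) = -150.4568
Denominator Σ(Δy_t−Δȳ)² = 646.8889
r_1(Δy) = -150.4568 / 646.8889 = -0.233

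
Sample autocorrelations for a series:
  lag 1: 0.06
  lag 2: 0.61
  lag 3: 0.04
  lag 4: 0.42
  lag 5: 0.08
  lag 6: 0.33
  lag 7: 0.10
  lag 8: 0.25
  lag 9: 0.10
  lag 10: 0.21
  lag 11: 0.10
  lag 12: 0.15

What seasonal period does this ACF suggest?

2

The largest autocorrelation is r_2 = 0.61, with weaker echoes at lags 4 (0.42), 6 (0.33), 8 (0.25), 10 (0.21) and 12 (0.15); the remaining lags stay at or below 0.10.
The dominant spike at lag 2 indicates a seasonal period of 2.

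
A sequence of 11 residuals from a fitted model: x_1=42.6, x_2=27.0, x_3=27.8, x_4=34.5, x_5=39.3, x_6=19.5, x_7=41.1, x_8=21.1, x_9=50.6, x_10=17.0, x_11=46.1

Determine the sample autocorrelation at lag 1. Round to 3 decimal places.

Mean x̄ = (42.6 + 27.0 + 27.8 + 34.5 + 39.3 + 19.5 + 41.1 + 21.1 + 50.6 + 17.0 + 46.1)/11 = 33.3273
Numerator Σ_{t=1}^{10}(x_t−x̄)(x_{t+1}−x̄) = -1010.0362
Denominator Σ(x_t−x̄)² = 1322.8018
r_1 = -1010.0362 / 1322.8018 = -0.764

-0.764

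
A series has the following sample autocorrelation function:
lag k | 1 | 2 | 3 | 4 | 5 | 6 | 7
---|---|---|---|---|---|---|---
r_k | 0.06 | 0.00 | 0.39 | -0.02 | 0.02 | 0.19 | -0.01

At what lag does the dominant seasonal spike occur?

The largest autocorrelation is r_3 = 0.39, with a weaker echo at lag 6 (0.19); the remaining lags stay at or below 0.06.
The dominant spike at lag 3 indicates a seasonal period of 3.

3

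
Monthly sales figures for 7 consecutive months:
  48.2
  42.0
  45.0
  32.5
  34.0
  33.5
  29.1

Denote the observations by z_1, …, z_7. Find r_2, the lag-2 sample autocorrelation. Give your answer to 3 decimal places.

0.258

Mean z̄ = (48.2 + 42.0 + 45.0 + 32.5 + 34.0 + 33.5 + 29.1)/7 = 37.7571
Deviations from mean: 10.4429, 4.2429, 7.2429, -5.2571, -3.7571, -4.2571, -8.6571
Σ(z_t−z̄)(z_{t+2}−z̄) = (75.6361) + (-22.3053) + (-27.2124) + (22.3804) + (32.5261) = 81.0249
Denominator Σ(z_t−z̄)² = 314.3371
r_2 = 81.0249 / 314.3371 = 0.258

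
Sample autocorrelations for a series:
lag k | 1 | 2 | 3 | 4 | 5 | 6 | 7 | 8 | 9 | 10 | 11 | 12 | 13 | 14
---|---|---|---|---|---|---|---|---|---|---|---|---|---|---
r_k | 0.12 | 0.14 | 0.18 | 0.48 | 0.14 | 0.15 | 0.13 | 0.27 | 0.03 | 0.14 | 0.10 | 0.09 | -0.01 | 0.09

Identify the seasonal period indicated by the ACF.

The largest autocorrelation is r_4 = 0.48, with a weaker echo at lag 8 (0.27); the remaining lags stay at or below 0.18.
The dominant spike at lag 4 indicates a seasonal period of 4.

4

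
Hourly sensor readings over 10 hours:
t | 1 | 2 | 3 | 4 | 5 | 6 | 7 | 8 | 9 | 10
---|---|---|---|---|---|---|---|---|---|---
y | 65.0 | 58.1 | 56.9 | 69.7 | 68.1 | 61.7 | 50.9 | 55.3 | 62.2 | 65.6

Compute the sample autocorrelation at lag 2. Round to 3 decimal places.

-0.549

Mean ȳ = (65.0 + 58.1 + 56.9 + 69.7 + 68.1 + 61.7 + 50.9 + 55.3 + 62.2 + 65.6)/10 = 61.3500
Numerator Σ_{t=1}^{8}(y_t−ȳ)(y_{t+2}−ȳ) = -177.7450
Denominator Σ(y_t−ȳ)² = 323.6850
r_2 = -177.7450 / 323.6850 = -0.549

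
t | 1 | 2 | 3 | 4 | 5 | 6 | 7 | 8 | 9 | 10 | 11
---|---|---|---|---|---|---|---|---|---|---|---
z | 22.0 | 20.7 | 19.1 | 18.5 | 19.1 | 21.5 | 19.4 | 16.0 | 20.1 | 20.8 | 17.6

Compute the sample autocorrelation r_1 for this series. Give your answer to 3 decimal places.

Mean z̄ = (22.0 + 20.7 + 19.1 + 18.5 + 19.1 + 21.5 + 19.4 + 16.0 + 20.1 + 20.8 + 17.6)/11 = 19.5273
Numerator Σ_{t=1}^{10}(z_t−z̄)(z_{t+1}−z̄) = -1.1126
Denominator Σ(z_t−z̄)² = 30.9218
r_1 = -1.1126 / 30.9218 = -0.036

-0.036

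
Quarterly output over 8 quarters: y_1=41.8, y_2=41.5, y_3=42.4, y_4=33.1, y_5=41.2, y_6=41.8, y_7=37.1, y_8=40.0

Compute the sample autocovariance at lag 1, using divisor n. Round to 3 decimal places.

-2.752

Mean ȳ = (41.8 + 41.5 + 42.4 + 33.1 + 41.2 + 41.8 + 37.1 + 40.0)/8 = 39.8625
Σ_{t=1}^{7}(y_t−ȳ)(y_{t+1}−ȳ) = -22.0177
γ_1 = -22.0177 / 8 = -2.752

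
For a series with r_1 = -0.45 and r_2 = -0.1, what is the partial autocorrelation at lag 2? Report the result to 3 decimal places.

-0.379

φ_{22} = (r_2 − r_1²) / (1 − r_1²)
r_1² = (-0.45)² = 0.2025
Numerator = -0.1 − 0.2025 = -0.3025; denominator = 1 − 0.2025 = 0.7975
φ_{22} = -0.3025 / 0.7975 = -0.379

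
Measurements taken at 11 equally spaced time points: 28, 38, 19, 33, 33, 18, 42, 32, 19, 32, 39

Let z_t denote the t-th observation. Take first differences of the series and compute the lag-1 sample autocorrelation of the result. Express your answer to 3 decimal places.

-0.517

First differences Δz: 10, -19, 14, 0, -15, 24, -10, -13, 13, 7
Mean of differences = 1.1000
Numerator Σ(Δz_t−Δz̄)(Δz_{t+1}−Δz̄) = -998.6100
Denominator Σ(Δz_t−Δz̄)² = 1932.9000
r_1(Δz) = -998.6100 / 1932.9000 = -0.517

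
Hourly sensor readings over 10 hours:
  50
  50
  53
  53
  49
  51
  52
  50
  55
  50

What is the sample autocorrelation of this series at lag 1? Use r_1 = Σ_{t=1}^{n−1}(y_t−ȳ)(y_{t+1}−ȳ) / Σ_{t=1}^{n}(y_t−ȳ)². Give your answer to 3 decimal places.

-0.361

Mean ȳ = (50 + 50 + 53 + 53 + 49 + 51 + 52 + 50 + 55 + 50)/10 = 51.3000
Numerator Σ_{t=1}^{9}(y_t−ȳ)(y_{t+1}−ȳ) = -11.5900
Denominator Σ(y_t−ȳ)² = 32.1000
r_1 = -11.5900 / 32.1000 = -0.361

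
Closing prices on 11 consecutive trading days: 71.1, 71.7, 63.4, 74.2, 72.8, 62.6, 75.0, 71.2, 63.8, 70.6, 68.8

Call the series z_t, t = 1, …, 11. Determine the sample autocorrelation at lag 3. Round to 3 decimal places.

0.686

Mean z̄ = (71.1 + 71.7 + 63.4 + 74.2 + 72.8 + 62.6 + 75.0 + 71.2 + 63.8 + 70.6 + 68.8)/11 = 69.5636
Numerator Σ_{t=1}^{8}(z_t−z̄)(z_{t+3}−z̄) = 131.9797
Denominator Σ(z_t−z̄)² = 192.4855
r_3 = 131.9797 / 192.4855 = 0.686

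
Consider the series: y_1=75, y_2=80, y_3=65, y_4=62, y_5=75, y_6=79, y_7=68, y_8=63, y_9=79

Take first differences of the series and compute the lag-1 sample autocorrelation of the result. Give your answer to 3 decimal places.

-0.092

First differences Δy: 5, -15, -3, 13, 4, -11, -5, 16
Mean of differences = 0.5000
Numerator Σ(Δy_t−Δȳ)(Δy_{t+1}−Δȳ) = -77.7500
Denominator Σ(Δy_t−Δȳ)² = 844.0000
r_1(Δy) = -77.7500 / 844.0000 = -0.092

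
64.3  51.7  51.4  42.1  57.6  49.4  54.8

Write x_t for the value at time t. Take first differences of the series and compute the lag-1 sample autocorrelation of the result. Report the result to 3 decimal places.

First differences Δx: -12.6, -0.3, -9.3, 15.5, -8.2, 5.4
Mean of differences = -1.5833
Numerator Σ(Δx_t−Δx̄)(Δx_{t+1}−Δx̄) = -315.1086
Denominator Σ(Δx_t−Δx̄)² = 566.9483
r_1(Δx) = -315.1086 / 566.9483 = -0.556

-0.556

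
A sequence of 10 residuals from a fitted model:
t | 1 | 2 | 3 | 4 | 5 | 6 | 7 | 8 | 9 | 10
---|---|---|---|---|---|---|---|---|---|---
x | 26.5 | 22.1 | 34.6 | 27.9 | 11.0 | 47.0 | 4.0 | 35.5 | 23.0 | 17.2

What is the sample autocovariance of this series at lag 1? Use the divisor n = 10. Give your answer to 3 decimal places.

Mean x̄ = (26.5 + 22.1 + 34.6 + 27.9 + 11.0 + 47.0 + 4.0 + 35.5 + 23.0 + 17.2)/10 = 24.8800
Σ_{t=1}^{9}(x_t−x̄)(x_{t+1}−x̄) = -1040.2524
γ_1 = -1040.2524 / 10 = -104.025

-104.025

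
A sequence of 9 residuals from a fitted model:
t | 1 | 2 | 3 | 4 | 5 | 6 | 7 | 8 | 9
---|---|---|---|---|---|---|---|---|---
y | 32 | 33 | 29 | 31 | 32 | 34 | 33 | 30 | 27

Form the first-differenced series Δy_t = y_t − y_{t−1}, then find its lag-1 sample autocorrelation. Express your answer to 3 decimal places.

-0.006

First differences Δy: 1, -4, 2, 1, 2, -1, -3, -3
Mean of differences = -0.6250
Numerator Σ(Δy_t−Δȳ)(Δy_{t+1}−Δȳ) = -0.2656
Denominator Σ(Δy_t−Δȳ)² = 41.8750
r_1(Δy) = -0.2656 / 41.8750 = -0.006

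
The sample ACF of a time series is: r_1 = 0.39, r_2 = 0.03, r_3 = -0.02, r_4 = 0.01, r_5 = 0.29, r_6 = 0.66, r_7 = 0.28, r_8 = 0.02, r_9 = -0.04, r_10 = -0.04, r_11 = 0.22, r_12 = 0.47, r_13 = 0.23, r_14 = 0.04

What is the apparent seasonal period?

6

The largest autocorrelation is r_6 = 0.66, with a weaker echo at lag 12 (0.47); the remaining lags stay at or below 0.39. The elevated value at lag 1 (0.39), dropping to 0.03 at lag 2, reflects decaying short-term dependence rather than seasonality.
The dominant spike at lag 6 indicates a seasonal period of 6.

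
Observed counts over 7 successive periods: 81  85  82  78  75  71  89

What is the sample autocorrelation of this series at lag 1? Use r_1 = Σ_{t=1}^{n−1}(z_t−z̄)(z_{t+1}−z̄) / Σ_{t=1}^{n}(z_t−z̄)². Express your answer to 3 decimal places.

-0.062

Mean z̄ = (81 + 85 + 82 + 78 + 75 + 71 + 89)/7 = 80.1429
Σ(z_t−z̄)(z_{t+1}−z̄) = (4.1633) + (9.0204) + (-3.9796) + (11.0204) + (47.0204) + (-80.9796) = -13.7347
Denominator Σ(z_t−z̄)² = 220.8571
r_1 = -13.7347 / 220.8571 = -0.062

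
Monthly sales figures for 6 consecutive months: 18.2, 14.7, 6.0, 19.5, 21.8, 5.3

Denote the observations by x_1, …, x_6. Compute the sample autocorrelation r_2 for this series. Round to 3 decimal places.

Mean x̄ = (18.2 + 14.7 + 6.0 + 19.5 + 21.8 + 5.3)/6 = 14.2500
Deviations from mean: 3.9500, 0.4500, -8.2500, 5.2500, 7.5500, -8.9500
Numerator Σ_{t=1}^{4}(x_t−x̄)(x_{t+2}−x̄) = -139.5000
Denominator Σ(x_t−x̄)² = 248.5350
r_2 = -139.5000 / 248.5350 = -0.561

-0.561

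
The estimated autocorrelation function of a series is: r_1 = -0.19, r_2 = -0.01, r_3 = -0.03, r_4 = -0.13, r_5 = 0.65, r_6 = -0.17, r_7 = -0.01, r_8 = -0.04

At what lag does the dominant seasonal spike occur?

The largest autocorrelation is r_5 = 0.65; the remaining lags stay at or below -0.01.
The dominant spike at lag 5 indicates a seasonal period of 5.

5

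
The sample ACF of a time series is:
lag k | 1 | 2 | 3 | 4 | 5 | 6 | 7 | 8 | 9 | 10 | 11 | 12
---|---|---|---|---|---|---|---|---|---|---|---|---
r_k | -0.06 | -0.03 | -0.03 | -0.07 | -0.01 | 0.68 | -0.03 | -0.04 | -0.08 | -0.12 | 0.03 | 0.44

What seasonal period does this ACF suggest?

6

The largest autocorrelation is r_6 = 0.68, with a weaker echo at lag 12 (0.44); the remaining lags stay at or below 0.03.
The dominant spike at lag 6 indicates a seasonal period of 6.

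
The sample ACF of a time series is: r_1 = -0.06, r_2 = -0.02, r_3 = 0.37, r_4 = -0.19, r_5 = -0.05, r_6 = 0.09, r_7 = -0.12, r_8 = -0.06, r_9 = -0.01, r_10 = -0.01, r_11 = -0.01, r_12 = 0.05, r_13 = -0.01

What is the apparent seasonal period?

The largest autocorrelation is r_3 = 0.37; the remaining lags stay at or below 0.09.
The dominant spike at lag 3 indicates a seasonal period of 3.

3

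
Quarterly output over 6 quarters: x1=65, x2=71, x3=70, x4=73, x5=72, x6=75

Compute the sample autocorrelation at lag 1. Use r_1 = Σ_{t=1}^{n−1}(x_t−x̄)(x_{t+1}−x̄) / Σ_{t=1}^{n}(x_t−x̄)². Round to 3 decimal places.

Mean x̄ = (65 + 71 + 70 + 73 + 72 + 75)/6 = 71.0000
Numerator Σ_{t=1}^{5}(x_t−x̄)(x_{t+1}−x̄) = 4.0000
Denominator Σ(x_t−x̄)² = 58.0000
r_1 = 4.0000 / 58.0000 = 0.069

0.069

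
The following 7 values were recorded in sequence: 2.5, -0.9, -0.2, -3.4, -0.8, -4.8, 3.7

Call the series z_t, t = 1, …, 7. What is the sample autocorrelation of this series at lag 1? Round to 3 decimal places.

-0.344

Mean z̄ = (2.5 − 0.9 − 0.2 − 3.4 − 0.8 − 4.8 + 3.7)/7 = -0.5571
Deviations from mean: 3.0571, -0.3429, 0.3571, -2.8429, -0.2429, -4.2429, 4.2571
Numerator Σ_{t=1}^{6}(z_t−z̄)(z_{t+1}−z̄) = -18.5276
Denominator Σ(z_t−z̄)² = 53.8571
r_1 = -18.5276 / 53.8571 = -0.344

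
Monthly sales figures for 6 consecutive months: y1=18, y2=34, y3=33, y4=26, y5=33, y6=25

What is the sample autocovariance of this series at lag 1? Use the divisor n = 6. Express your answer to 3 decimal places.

Mean ȳ = (18 + 34 + 33 + 26 + 33 + 25)/6 = 28.1667
Σ_{t=1}^{5}(y_t−ȳ)(y_{t+1}−ȳ) = -67.3611
γ_1 = -67.3611 / 6 = -11.227

-11.227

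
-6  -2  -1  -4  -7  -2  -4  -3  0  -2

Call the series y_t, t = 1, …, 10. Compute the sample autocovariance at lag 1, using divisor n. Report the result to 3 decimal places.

-0.091

Mean ȳ = (-6 − 2 − 1 − 4 − 7 − 2 − 4 − 3 + 0 − 2)/10 = -3.1000
Σ_{t=1}^{9}(y_t−ȳ)(y_{t+1}−ȳ) = -0.9100
γ_1 = -0.9100 / 10 = -0.091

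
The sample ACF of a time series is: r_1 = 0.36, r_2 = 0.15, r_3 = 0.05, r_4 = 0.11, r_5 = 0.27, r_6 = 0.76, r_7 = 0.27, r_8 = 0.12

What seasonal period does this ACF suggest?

6

The largest autocorrelation is r_6 = 0.76; the remaining lags stay at or below 0.36. The elevated value at lag 1 (0.36), dropping to 0.15 at lag 2, reflects decaying short-term dependence rather than seasonality.
The dominant spike at lag 6 indicates a seasonal period of 6.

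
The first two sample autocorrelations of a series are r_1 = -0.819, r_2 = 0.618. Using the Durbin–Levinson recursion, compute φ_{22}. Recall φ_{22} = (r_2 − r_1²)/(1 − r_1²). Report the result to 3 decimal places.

-0.160

φ_{22} = (r_2 − r_1²) / (1 − r_1²)
r_1² = (-0.819)² = 0.670761
Numerator = 0.618 − 0.6708 = -0.0528; denominator = 1 − 0.6708 = 0.3292
φ_{22} = -0.0528 / 0.3292 = -0.160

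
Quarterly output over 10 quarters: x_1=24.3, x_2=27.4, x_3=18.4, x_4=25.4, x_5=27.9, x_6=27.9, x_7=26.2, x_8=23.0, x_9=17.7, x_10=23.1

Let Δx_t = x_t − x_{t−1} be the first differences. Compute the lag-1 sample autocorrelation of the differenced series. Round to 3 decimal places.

-0.375

First differences Δx: 3.1, -9.0, 7.0, 2.5, 0.0, -1.7, -3.2, -5.3, 5.4
Mean of differences = -0.1333
Numerator Σ(Δx_t−Δx̄)(Δx_{t+1}−Δx̄) = -80.9311
Denominator Σ(Δx_t−Δx̄)² = 216.0800
r_1(Δx) = -80.9311 / 216.0800 = -0.375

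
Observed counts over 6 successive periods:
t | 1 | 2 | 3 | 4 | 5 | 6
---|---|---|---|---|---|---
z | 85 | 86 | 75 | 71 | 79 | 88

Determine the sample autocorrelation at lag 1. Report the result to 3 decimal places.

Mean z̄ = (85 + 86 + 75 + 71 + 79 + 88)/6 = 80.6667
Deviations from mean: 4.3333, 5.3333, -5.6667, -9.6667, -1.6667, 7.3333
Numerator Σ_{t=1}^{5}(z_t−z̄)(z_{t+1}−z̄) = 51.5556
Denominator Σ(z_t−z̄)² = 229.3333
r_1 = 51.5556 / 229.3333 = 0.225

0.225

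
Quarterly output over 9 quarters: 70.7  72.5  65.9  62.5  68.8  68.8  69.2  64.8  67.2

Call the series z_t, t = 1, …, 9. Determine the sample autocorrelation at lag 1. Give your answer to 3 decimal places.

Mean z̄ = (70.7 + 72.5 + 65.9 + 62.5 + 68.8 + 68.8 + 69.2 + 64.8 + 67.2)/9 = 67.8222
Numerator Σ_{t=1}^{8}(z_t−z̄)(z_{t+1}−z̄) = 9.5162
Denominator Σ(z_t−z̄)² = 75.5156
r_1 = 9.5162 / 75.5156 = 0.126

0.126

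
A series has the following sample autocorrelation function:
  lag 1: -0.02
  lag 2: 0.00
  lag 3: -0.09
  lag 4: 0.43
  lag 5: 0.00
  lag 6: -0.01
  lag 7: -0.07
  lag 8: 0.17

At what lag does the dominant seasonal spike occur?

The largest autocorrelation is r_4 = 0.43, with a weaker echo at lag 8 (0.17); the remaining lags stay at or below 0.00.
The dominant spike at lag 4 indicates a seasonal period of 4.

4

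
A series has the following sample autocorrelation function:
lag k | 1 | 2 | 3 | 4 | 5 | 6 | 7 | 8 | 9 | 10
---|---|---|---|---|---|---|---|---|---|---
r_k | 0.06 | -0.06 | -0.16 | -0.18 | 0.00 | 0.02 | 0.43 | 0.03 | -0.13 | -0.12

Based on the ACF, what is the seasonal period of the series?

7

The largest autocorrelation is r_7 = 0.43; the remaining lags stay at or below 0.06.
The dominant spike at lag 7 indicates a seasonal period of 7.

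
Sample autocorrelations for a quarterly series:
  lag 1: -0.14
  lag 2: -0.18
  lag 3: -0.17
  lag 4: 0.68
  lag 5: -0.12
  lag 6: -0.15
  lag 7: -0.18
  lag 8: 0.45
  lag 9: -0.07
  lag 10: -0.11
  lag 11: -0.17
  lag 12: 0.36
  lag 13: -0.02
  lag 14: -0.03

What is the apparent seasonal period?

The largest autocorrelation is r_4 = 0.68, with weaker echoes at lags 8 (0.45) and 12 (0.36); the remaining lags stay at or below -0.02.
The dominant spike at lag 4 indicates a seasonal period of 4.

4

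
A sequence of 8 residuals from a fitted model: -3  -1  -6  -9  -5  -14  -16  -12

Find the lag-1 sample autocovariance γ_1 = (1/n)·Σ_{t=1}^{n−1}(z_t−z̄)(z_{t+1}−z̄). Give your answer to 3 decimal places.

13.148

Mean z̄ = (-3 − 1 − 6 − 9 − 5 − 14 − 16 − 12)/8 = -8.2500
Deviations: 5.2500, 7.2500, 2.2500, -0.7500, 3.2500, -5.7500, -7.7500, -3.7500
Σ_{t=1}^{7}(z_t−z̄)(z_{t+1}−z̄) = 105.1875
γ_1 = 105.1875 / 8 = 13.148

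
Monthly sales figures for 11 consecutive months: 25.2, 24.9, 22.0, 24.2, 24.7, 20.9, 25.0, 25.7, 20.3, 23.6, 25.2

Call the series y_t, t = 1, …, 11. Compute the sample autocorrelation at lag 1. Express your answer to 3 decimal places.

-0.310

Mean ȳ = (25.2 + 24.9 + 22.0 + 24.2 + 24.7 + 20.9 + 25.0 + 25.7 + 20.3 + 23.6 + 25.2)/11 = 23.7909
Numerator Σ_{t=1}^{10}(y_t−ȳ)(y_{t+1}−ȳ) = -10.8664
Denominator Σ(y_t−ȳ)² = 35.0891
r_1 = -10.8664 / 35.0891 = -0.310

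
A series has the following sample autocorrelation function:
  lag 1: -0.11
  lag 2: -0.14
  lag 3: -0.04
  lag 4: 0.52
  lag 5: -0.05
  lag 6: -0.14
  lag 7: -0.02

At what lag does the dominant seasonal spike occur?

The largest autocorrelation is r_4 = 0.52; the remaining lags stay at or below -0.02.
The dominant spike at lag 4 indicates a seasonal period of 4.

4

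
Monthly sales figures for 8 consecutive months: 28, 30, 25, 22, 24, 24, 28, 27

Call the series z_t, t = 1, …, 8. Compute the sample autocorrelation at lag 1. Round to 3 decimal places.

Mean z̄ = (28 + 30 + 25 + 22 + 24 + 24 + 28 + 27)/8 = 26.0000
Deviations from mean: 2.0000, 4.0000, -1.0000, -4.0000, -2.0000, -2.0000, 2.0000, 1.0000
Σ(z_t−z̄)(z_{t+1}−z̄) = (8.0000) + (-4.0000) + (4.0000) + (8.0000) + (4.0000) + (-4.0000) + (2.0000) = 18.0000
Denominator Σ(z_t−z̄)² = 50.0000
r_1 = 18.0000 / 50.0000 = 0.360

0.360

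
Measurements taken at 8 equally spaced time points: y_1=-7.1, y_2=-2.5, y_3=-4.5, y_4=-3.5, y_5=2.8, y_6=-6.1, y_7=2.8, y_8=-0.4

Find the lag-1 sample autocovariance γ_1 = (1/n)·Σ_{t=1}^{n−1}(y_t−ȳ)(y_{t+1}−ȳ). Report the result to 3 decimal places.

-3.889

Mean ȳ = (-7.1 − 2.5 − 4.5 − 3.5 + 2.8 − 6.1 + 2.8 − 0.4)/8 = -2.3125
Deviations: -4.7875, -0.1875, -2.1875, -1.1875, 5.1125, -3.7875, 5.1125, 1.9125
Σ_{t=1}^{7}(y_t−ȳ)(y_{t+1}−ȳ) = -31.1152
γ_1 = -31.1152 / 8 = -3.889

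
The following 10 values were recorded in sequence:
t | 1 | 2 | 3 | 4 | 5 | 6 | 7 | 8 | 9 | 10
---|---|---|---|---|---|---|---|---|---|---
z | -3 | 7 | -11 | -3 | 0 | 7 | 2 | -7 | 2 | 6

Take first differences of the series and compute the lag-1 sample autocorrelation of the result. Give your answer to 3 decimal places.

First differences Δz: 10, -18, 8, 3, 7, -5, -9, 9, 4
Mean of differences = 1.0000
Numerator Σ(Δz_t−Δz̄)(Δz_{t+1}−Δz̄) = -310.0000
Denominator Σ(Δz_t−Δz̄)² = 740.0000
r_1(Δz) = -310.0000 / 740.0000 = -0.419

-0.419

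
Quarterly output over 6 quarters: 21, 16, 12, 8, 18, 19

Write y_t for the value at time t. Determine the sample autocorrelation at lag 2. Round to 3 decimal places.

-0.479

Mean ȳ = (21 + 16 + 12 + 8 + 18 + 19)/6 = 15.6667
Deviations from mean: 5.3333, 0.3333, -3.6667, -7.6667, 2.3333, 3.3333
Σ(y_t−ȳ)(y_{t+2}−ȳ) = (-19.5556) + (-2.5556) + (-8.5556) + (-25.5556) = -56.2222
Denominator Σ(y_t−ȳ)² = 117.3333
r_2 = -56.2222 / 117.3333 = -0.479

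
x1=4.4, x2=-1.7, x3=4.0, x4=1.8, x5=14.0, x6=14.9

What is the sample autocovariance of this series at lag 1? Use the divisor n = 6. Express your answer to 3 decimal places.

12.507

Mean x̄ = (4.4 − 1.7 + 4.0 + 1.8 + 14.0 + 14.9)/6 = 6.2333
Deviations: -1.8333, -7.9333, -2.2333, -4.4333, 7.7667, 8.6667
Σ_{t=1}^{5}(x_t−x̄)(x_{t+1}−x̄) = 75.0422
γ_1 = 75.0422 / 6 = 12.507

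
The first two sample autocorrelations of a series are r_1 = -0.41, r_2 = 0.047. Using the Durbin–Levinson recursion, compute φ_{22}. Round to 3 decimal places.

-0.146

φ_{22} = (r_2 − r_1²) / (1 − r_1²)
r_1² = (-0.41)² = 0.1681
Numerator = 0.047 − 0.1681 = -0.1211; denominator = 1 − 0.1681 = 0.8319
φ_{22} = -0.1211 / 0.8319 = -0.146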